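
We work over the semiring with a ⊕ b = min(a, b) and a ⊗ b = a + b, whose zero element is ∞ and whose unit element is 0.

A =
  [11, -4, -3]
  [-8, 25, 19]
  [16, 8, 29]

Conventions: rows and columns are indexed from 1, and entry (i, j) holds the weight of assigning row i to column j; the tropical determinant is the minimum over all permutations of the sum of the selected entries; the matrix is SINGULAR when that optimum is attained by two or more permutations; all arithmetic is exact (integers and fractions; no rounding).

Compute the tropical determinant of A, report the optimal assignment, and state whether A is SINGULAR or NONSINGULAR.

σ = (1, 2, 3): 11 + 25 + 29 = 65
σ = (1, 3, 2): 11 + 19 + 8 = 38
σ = (2, 1, 3): (-4) + (-8) + 29 = 17
σ = (2, 3, 1): (-4) + 19 + 16 = 31
σ = (3, 1, 2): (-3) + (-8) + 8 = -3
σ = (3, 2, 1): (-3) + 25 + 16 = 38
Optimal value attained by: σ = (3, 1, 2).
Answer: det⊕(A) = -3; verdict: NONSINGULAR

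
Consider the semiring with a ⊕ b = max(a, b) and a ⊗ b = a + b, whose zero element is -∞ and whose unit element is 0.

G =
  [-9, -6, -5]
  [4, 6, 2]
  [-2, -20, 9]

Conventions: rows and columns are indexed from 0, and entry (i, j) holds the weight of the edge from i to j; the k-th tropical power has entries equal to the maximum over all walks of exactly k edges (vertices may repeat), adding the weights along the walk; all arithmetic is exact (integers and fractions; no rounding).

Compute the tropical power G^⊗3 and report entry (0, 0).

G^⊗2:
  [-2, 0, 4]
  [10, 12, 11]
  [7, -8, 18]
G^⊗3:
  [4, 6, 13]
  [16, 18, 20]
  [16, 1, 27]
Key observation: the optimum is the walk 0->1->1->0, with weight (-6) + 6 + 4 = 4.
Optimal value attained by: walk 0->1->1->0.
Answer: (G^⊗3)[0][0] = 4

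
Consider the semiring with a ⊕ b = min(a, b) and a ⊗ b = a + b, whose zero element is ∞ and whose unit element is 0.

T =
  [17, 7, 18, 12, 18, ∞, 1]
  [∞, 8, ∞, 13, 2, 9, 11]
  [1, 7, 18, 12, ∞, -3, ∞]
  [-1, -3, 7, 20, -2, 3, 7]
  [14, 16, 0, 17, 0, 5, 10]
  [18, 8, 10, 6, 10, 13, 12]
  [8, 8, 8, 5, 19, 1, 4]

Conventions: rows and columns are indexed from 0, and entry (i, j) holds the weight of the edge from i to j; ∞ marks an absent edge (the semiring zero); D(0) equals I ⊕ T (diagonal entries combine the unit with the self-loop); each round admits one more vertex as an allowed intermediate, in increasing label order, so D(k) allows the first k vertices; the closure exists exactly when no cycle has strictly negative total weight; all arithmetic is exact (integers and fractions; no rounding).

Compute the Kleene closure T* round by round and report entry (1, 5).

D(0):
  [0, 7, 18, 12, 18, ∞, 1]
  [∞, 0, ∞, 13, 2, 9, 11]
  [1, 7, 0, 12, ∞, -3, ∞]
  [-1, -3, 7, 0, -2, 3, 7]
  [14, 16, 0, 17, 0, 5, 10]
  [18, 8, 10, 6, 10, 0, 12]
  [8, 8, 8, 5, 19, 1, 0]
D(1):
  [0, 7, 18, 12, 18, ∞, 1]
  [∞, 0, ∞, 13, 2, 9, 11]
  [1, 7, 0, 12, 19, -3, 2]
  [-1, -3, 7, 0, -2, 3, 0]
  [14, 16, 0, 17, 0, 5, 10]
  [18, 8, 10, 6, 10, 0, 12]
  [8, 8, 8, 5, 19, 1, 0]
D(2):
  [0, 7, 18, 12, 9, 16, 1]
  [∞, 0, ∞, 13, 2, 9, 11]
  [1, 7, 0, 12, 9, -3, 2]
  [-1, -3, 7, 0, -2, 3, 0]
  [14, 16, 0, 17, 0, 5, 10]
  [18, 8, 10, 6, 10, 0, 12]
  [8, 8, 8, 5, 10, 1, 0]
D(3):
  [0, 7, 18, 12, 9, 15, 1]
  [∞, 0, ∞, 13, 2, 9, 11]
  [1, 7, 0, 12, 9, -3, 2]
  [-1, -3, 7, 0, -2, 3, 0]
  [1, 7, 0, 12, 0, -3, 2]
  [11, 8, 10, 6, 10, 0, 12]
  [8, 8, 8, 5, 10, 1, 0]
D(4):
  [0, 7, 18, 12, 9, 15, 1]
  [12, 0, 20, 13, 2, 9, 11]
  [1, 7, 0, 12, 9, -3, 2]
  [-1, -3, 7, 0, -2, 3, 0]
  [1, 7, 0, 12, 0, -3, 2]
  [5, 3, 10, 6, 4, 0, 6]
  [4, 2, 8, 5, 3, 1, 0]
D(5):
  [0, 7, 9, 12, 9, 6, 1]
  [3, 0, 2, 13, 2, -1, 4]
  [1, 7, 0, 12, 9, -3, 2]
  [-1, -3, -2, 0, -2, -5, 0]
  [1, 7, 0, 12, 0, -3, 2]
  [5, 3, 4, 6, 4, 0, 6]
  [4, 2, 3, 5, 3, 0, 0]
D(6):
  [0, 7, 9, 12, 9, 6, 1]
  [3, 0, 2, 5, 2, -1, 4]
  [1, 0, 0, 3, 1, -3, 2]
  [-1, -3, -2, 0, -2, -5, 0]
  [1, 0, 0, 3, 0, -3, 2]
  [5, 3, 4, 6, 4, 0, 6]
  [4, 2, 3, 5, 3, 0, 0]
D(7):
  [0, 3, 4, 6, 4, 1, 1]
  [3, 0, 2, 5, 2, -1, 4]
  [1, 0, 0, 3, 1, -3, 2]
  [-1, -3, -2, 0, -2, -5, 0]
  [1, 0, 0, 3, 0, -3, 2]
  [5, 3, 4, 6, 4, 0, 6]
  [4, 2, 3, 5, 3, 0, 0]
Answer: T*[1][5] = -1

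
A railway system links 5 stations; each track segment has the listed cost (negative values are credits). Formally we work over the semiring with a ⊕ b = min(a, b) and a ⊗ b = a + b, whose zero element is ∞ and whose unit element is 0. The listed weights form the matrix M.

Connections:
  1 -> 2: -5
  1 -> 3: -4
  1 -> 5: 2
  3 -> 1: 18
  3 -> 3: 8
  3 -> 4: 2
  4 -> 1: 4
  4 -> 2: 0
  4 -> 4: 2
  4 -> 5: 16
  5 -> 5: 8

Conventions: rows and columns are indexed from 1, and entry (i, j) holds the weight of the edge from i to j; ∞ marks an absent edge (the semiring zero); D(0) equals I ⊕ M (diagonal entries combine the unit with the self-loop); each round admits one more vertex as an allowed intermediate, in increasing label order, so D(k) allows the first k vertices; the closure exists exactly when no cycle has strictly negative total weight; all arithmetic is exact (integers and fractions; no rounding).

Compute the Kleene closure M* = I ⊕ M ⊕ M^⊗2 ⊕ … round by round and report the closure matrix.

D(0):
  [0, -5, -4, ∞, 2]
  [∞, 0, ∞, ∞, ∞]
  [18, ∞, 0, 2, ∞]
  [4, 0, ∞, 0, 16]
  [∞, ∞, ∞, ∞, 0]
D(1):
  [0, -5, -4, ∞, 2]
  [∞, 0, ∞, ∞, ∞]
  [18, 13, 0, 2, 20]
  [4, -1, 0, 0, 6]
  [∞, ∞, ∞, ∞, 0]
D(2):
  [0, -5, -4, ∞, 2]
  [∞, 0, ∞, ∞, ∞]
  [18, 13, 0, 2, 20]
  [4, -1, 0, 0, 6]
  [∞, ∞, ∞, ∞, 0]
D(3):
  [0, -5, -4, -2, 2]
  [∞, 0, ∞, ∞, ∞]
  [18, 13, 0, 2, 20]
  [4, -1, 0, 0, 6]
  [∞, ∞, ∞, ∞, 0]
D(4):
  [0, -5, -4, -2, 2]
  [∞, 0, ∞, ∞, ∞]
  [6, 1, 0, 2, 8]
  [4, -1, 0, 0, 6]
  [∞, ∞, ∞, ∞, 0]
D(5):
  [0, -5, -4, -2, 2]
  [∞, 0, ∞, ∞, ∞]
  [6, 1, 0, 2, 8]
  [4, -1, 0, 0, 6]
  [∞, ∞, ∞, ∞, 0]
Answer: M* = [[0, -5, -4, -2, 2], [∞, 0, ∞, ∞, ∞], [6, 1, 0, 2, 8], [4, -1, 0, 0, 6], [∞, ∞, ∞, ∞, 0]]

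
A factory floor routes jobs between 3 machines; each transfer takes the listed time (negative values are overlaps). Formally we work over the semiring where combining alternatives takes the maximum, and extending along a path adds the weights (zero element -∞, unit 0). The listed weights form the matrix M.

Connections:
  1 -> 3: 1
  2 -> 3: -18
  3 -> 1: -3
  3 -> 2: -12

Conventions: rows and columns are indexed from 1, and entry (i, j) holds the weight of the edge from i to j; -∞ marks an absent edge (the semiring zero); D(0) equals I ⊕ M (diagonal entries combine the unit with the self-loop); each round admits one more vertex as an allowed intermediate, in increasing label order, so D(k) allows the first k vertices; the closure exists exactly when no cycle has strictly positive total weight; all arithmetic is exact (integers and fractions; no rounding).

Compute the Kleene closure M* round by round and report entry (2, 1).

D(0):
  [0, -∞, 1]
  [-∞, 0, -18]
  [-3, -12, 0]
D(1):
  [0, -∞, 1]
  [-∞, 0, -18]
  [-3, -12, 0]
D(2):
  [0, -∞, 1]
  [-∞, 0, -18]
  [-3, -12, 0]
D(3):
  [0, -11, 1]
  [-21, 0, -18]
  [-3, -12, 0]
Answer: M*[2][1] = -21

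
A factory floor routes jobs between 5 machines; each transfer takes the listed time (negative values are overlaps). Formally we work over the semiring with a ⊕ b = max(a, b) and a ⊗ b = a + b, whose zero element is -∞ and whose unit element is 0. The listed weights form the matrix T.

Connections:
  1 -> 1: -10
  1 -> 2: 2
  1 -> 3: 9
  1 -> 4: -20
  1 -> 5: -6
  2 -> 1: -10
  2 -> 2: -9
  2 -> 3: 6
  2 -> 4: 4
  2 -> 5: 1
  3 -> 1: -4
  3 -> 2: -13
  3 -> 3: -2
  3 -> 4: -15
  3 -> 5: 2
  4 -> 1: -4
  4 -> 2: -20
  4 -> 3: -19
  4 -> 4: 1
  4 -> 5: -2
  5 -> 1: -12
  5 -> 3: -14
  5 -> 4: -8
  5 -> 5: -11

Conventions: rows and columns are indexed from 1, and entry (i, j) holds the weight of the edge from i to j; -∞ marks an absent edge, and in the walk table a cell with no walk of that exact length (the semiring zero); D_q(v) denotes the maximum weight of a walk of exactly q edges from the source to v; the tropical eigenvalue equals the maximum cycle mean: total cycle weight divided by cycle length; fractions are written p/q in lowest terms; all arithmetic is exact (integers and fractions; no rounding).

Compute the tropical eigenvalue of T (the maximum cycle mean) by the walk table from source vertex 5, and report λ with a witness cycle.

q=0: [-∞, -∞, -∞, -∞, 0]
q=1: [-12, -∞, -14, -8, -11]
q=2: [-12, -10, -3, -7, -10]
q=3: [-7, -10, -3, -6, -1]
q=4: [-7, -5, 2, -5, -1]
q=5: [-2, -5, 2, -1, 4]
Optimal cycle mean attained by: cycle 1->3->1, total 9 + (-4), length 2.
Answer: λ = 5/2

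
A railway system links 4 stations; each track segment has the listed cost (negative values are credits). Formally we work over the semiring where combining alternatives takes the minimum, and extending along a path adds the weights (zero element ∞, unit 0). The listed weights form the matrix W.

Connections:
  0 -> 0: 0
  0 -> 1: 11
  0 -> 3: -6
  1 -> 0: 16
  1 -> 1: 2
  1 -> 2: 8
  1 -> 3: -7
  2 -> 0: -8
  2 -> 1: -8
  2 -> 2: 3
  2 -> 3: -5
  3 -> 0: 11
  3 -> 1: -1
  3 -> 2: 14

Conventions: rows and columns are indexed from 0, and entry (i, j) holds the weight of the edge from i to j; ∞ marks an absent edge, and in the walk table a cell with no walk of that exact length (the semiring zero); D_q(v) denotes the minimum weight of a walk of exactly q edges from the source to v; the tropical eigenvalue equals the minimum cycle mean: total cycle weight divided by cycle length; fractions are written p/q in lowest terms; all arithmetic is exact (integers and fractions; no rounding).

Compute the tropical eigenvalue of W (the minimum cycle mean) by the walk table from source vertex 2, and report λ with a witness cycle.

q=0: [∞, ∞, 0, ∞]
q=1: [-8, -8, 3, -5]
q=2: [-8, -6, 0, -15]
q=3: [-8, -16, -1, -14]
q=4: [-9, -15, -8, -23]
Optimal cycle mean attained by: cycle 1->3->1, total (-7) + (-1), length 2.
Answer: λ = -4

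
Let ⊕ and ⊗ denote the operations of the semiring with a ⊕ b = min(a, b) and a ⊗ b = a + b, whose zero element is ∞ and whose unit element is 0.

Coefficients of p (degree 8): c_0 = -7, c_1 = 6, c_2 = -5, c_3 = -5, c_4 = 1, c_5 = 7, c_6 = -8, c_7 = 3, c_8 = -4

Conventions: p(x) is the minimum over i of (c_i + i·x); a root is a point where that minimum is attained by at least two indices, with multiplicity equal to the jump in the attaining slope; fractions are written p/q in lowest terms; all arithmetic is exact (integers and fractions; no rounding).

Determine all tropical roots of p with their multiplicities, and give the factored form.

hull edge (i=0, c=-7) to (i=6, c=-8): slope -1/6, span 6
hull edge (i=6, c=-8) to (i=8, c=-4): slope 2, span 2
Factored form: p(x) = -4 ⊗ (x ⊕ (-2)) ⊗ (x ⊕ (-2)) ⊗ (x ⊕ 1/6) ⊗ (x ⊕ 1/6) ⊗ (x ⊕ 1/6) ⊗ (x ⊕ 1/6) ⊗ (x ⊕ 1/6) ⊗ (x ⊕ 1/6)
Answer: roots = -2 (mult 2), 1/6 (mult 6)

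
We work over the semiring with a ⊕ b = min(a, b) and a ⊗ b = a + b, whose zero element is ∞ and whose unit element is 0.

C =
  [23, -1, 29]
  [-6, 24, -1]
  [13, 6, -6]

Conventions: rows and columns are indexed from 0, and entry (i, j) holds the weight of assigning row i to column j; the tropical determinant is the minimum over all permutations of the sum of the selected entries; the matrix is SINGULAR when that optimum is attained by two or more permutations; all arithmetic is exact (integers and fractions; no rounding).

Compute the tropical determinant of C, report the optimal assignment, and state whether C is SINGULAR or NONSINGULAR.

σ = (0, 1, 2): 23 + 24 + (-6) = 41
σ = (0, 2, 1): 23 + (-1) + 6 = 28
σ = (1, 0, 2): (-1) + (-6) + (-6) = -13
σ = (1, 2, 0): (-1) + (-1) + 13 = 11
σ = (2, 0, 1): 29 + (-6) + 6 = 29
σ = (2, 1, 0): 29 + 24 + 13 = 66
Optimal value attained by: σ = (1, 0, 2).
Answer: det⊕(C) = -13; verdict: NONSINGULAR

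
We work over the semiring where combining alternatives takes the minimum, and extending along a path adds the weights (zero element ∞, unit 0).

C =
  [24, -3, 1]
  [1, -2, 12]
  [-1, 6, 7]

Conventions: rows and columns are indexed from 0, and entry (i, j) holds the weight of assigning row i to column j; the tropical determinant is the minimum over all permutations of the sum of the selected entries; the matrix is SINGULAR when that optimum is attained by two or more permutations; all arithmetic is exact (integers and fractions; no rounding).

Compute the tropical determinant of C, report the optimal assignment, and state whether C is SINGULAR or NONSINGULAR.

σ = (0, 1, 2): 24 + (-2) + 7 = 29
σ = (0, 2, 1): 24 + 12 + 6 = 42
σ = (1, 0, 2): (-3) + 1 + 7 = 5
σ = (1, 2, 0): (-3) + 12 + (-1) = 8
σ = (2, 0, 1): 1 + 1 + 6 = 8
σ = (2, 1, 0): 1 + (-2) + (-1) = -2
Optimal value attained by: σ = (2, 1, 0).
Answer: det⊕(C) = -2; verdict: NONSINGULAR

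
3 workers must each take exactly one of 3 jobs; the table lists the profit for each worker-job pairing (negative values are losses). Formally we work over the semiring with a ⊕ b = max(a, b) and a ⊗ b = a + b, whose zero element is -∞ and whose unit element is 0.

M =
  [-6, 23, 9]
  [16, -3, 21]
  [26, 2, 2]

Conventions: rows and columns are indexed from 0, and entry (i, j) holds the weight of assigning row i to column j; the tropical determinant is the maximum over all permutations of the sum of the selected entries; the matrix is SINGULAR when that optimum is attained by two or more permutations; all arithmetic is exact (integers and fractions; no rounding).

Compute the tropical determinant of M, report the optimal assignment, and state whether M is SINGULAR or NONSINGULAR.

σ = (0, 1, 2): (-6) + (-3) + 2 = -7
σ = (0, 2, 1): (-6) + 21 + 2 = 17
σ = (1, 0, 2): 23 + 16 + 2 = 41
σ = (1, 2, 0): 23 + 21 + 26 = 70
σ = (2, 0, 1): 9 + 16 + 2 = 27
σ = (2, 1, 0): 9 + (-3) + 26 = 32
Optimal value attained by: σ = (1, 2, 0).
Answer: det⊕(M) = 70; verdict: NONSINGULAR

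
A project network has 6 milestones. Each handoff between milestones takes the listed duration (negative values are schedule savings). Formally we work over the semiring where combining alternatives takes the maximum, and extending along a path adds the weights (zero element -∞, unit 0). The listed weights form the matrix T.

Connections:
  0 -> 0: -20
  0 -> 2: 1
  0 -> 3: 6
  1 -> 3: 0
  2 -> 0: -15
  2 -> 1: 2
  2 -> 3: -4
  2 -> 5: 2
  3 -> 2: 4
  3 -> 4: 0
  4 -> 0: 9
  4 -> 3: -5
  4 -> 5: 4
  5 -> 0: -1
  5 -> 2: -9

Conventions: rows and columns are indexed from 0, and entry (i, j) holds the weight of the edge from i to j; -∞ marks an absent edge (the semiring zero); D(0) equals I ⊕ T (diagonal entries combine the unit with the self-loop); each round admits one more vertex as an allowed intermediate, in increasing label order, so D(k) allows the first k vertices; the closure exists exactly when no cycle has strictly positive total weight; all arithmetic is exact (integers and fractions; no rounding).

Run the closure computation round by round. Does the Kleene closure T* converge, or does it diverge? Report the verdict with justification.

D(0):
  [0, -∞, 1, 6, -∞, -∞]
  [-∞, 0, -∞, 0, -∞, -∞]
  [-15, 2, 0, -4, -∞, 2]
  [-∞, -∞, 4, 0, 0, -∞]
  [9, -∞, -∞, -5, 0, 4]
  [-1, -∞, -9, -∞, -∞, 0]
D(1):
  [0, -∞, 1, 6, -∞, -∞]
  [-∞, 0, -∞, 0, -∞, -∞]
  [-15, 2, 0, -4, -∞, 2]
  [-∞, -∞, 4, 0, 0, -∞]
  [9, -∞, 10, 15, 0, 4]
  [-1, -∞, 0, 5, -∞, 0]
D(2):
  [0, -∞, 1, 6, -∞, -∞]
  [-∞, 0, -∞, 0, -∞, -∞]
  [-15, 2, 0, 2, -∞, 2]
  [-∞, -∞, 4, 0, 0, -∞]
  [9, -∞, 10, 15, 0, 4]
  [-1, -∞, 0, 5, -∞, 0]
Detection: at round 3, diagonal entry (3, 3) turns strictly positive.
Key observation: the cycle 3->2->1->3 has total weight 4 + 2 + 0, which is strictly positive.
Answer: DIVERGES — positive cycle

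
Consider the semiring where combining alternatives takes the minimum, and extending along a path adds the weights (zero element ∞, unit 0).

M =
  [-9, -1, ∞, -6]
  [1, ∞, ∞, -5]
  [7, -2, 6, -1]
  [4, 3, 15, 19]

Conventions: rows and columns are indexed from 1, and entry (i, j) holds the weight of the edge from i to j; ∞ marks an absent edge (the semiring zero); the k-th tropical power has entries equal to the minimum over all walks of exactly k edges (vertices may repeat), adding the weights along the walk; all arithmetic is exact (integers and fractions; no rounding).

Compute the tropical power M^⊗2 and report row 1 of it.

M^⊗2:
  [-18, -10, 9, -15]
  [-8, -2, 10, -5]
  [-2, 2, 12, -7]
  [-5, 3, 21, -2]
Answer: row 1 of M^⊗2 = [-18, -10, 9, -15]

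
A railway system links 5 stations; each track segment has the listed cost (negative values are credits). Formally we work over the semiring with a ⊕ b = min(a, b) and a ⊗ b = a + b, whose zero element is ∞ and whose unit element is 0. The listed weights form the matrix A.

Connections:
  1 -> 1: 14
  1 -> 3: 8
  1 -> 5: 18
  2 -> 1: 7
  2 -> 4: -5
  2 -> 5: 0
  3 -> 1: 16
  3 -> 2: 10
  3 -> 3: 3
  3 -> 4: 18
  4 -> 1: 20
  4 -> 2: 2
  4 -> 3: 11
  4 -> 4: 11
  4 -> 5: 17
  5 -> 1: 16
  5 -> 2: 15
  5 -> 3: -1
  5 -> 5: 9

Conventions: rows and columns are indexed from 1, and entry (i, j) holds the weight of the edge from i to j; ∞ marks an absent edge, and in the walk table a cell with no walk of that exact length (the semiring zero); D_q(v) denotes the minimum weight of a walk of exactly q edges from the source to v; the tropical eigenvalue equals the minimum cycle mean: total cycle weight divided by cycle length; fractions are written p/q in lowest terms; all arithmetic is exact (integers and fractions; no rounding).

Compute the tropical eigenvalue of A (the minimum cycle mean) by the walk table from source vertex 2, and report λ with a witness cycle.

q=0: [∞, 0, ∞, ∞, ∞]
q=1: [7, ∞, ∞, -5, 0]
q=2: [15, -3, -1, 6, 9]
q=3: [4, 8, 2, -8, -3]
q=4: [12, -6, -4, 3, 6]
q=5: [1, 5, -1, -11, -6]
Optimal cycle mean attained by: cycle 2->4->2, total (-5) + 2, length 2.
Answer: λ = -3/2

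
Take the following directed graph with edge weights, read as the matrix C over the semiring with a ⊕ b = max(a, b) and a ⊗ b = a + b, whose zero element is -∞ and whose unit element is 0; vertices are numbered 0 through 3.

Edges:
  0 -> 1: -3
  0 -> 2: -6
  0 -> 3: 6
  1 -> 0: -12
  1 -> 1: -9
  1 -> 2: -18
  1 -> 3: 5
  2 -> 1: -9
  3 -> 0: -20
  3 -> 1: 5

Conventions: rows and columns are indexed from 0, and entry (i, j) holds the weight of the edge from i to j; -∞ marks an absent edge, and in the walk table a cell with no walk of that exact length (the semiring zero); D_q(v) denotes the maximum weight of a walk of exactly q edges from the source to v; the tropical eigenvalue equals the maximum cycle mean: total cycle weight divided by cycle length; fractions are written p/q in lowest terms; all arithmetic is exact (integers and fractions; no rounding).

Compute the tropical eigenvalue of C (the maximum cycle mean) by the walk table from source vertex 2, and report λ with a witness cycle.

q=0: [-∞, -∞, 0, -∞]
q=1: [-∞, -9, -∞, -∞]
q=2: [-21, -18, -27, -4]
q=3: [-24, 1, -27, -13]
q=4: [-11, -8, -17, 6]
Optimal cycle mean attained by: cycle 1->3->1, total 5 + 5, length 2.
Answer: λ = 5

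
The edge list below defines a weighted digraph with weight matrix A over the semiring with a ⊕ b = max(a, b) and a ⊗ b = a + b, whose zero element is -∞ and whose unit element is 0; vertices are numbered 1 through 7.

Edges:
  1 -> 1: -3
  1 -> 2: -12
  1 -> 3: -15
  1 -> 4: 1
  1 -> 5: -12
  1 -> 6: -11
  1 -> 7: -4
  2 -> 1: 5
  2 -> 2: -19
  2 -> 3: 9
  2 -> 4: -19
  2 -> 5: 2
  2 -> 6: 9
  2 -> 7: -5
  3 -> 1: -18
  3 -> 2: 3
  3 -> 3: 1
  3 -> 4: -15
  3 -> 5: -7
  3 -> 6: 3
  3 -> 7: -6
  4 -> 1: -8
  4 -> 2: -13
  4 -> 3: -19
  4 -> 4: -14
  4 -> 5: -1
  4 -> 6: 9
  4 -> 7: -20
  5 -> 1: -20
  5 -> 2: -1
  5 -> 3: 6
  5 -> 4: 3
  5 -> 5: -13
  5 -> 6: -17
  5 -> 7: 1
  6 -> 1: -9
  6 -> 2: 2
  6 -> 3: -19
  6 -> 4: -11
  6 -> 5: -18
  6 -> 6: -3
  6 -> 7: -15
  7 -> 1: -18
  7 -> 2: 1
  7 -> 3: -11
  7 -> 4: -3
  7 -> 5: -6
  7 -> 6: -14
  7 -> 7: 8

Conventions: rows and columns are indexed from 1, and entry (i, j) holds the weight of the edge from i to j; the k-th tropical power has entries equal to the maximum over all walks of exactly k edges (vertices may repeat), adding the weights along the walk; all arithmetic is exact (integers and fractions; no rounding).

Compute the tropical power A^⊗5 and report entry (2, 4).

A^⊗2:
  [-6, -3, -3, -2, 0, 10, 4]
  [2, 12, 10, 6, 2, 12, 3]
  [8, 5, 12, -4, 5, 12, 2]
  [0, 11, 5, 2, -9, 6, 0]
  [4, 9, 8, -2, 2, 12, 9]
  [7, -1, 11, -8, 4, 11, -3]
  [6, 9, 10, 5, 3, 10, 16]
A^⊗3:
  [2, 12, 6, 3, -1, 7, 12]
  [17, 14, 21, 5, 14, 21, 11]
  [10, 15, 14, 9, 7, 15, 10]
  [16, 8, 20, 1, 13, 20, 8]
  [14, 14, 18, 6, 11, 18, 17]
  [4, 14, 12, 8, 4, 14, 5]
  [14, 17, 18, 13, 11, 18, 24]
A^⊗4:
  [17, 13, 21, 9, 14, 21, 20]
  [19, 24, 23, 18, 16, 24, 19]
  [20, 17, 24, 11, 17, 24, 18]
  [13, 23, 21, 17, 13, 23, 16]
  [19, 21, 23, 15, 16, 23, 25]
  [19, 16, 23, 7, 16, 23, 13]
  [22, 25, 26, 21, 19, 26, 32]
A^⊗5:
  [18, 24, 22, 18, 15, 24, 28]
  [29, 26, 33, 20, 26, 33, 27]
  [22, 27, 26, 21, 19, 27, 26]
  [28, 25, 32, 16, 25, 32, 24]
  [26, 26, 30, 22, 23, 30, 33]
  [21, 26, 25, 20, 18, 26, 21]
  [30, 33, 34, 29, 27, 34, 40]
Key observation: the optimum is the walk 2->3->6->2->1->4, with weight 9 + 3 + 2 + 5 + 1 = 20.
Optimal value attained by: walk 2->3->6->2->1->4.
Answer: (A^⊗5)[2][4] = 20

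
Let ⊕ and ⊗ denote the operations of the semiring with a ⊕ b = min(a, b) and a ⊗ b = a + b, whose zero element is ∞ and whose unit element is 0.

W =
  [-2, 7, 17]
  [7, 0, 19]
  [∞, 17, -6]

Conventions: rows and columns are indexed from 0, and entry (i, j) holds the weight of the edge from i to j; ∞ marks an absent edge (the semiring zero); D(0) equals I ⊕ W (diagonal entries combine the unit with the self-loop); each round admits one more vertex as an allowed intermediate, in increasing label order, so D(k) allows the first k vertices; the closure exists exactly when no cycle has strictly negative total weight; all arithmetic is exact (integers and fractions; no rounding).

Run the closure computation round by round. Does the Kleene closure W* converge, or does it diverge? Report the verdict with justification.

Detection: at round 0, diagonal entry (0, 0) turns strictly negative.
Key observation: the cycle 0->0 has total weight (-2), which is strictly negative.
Answer: DIVERGES — negative cycle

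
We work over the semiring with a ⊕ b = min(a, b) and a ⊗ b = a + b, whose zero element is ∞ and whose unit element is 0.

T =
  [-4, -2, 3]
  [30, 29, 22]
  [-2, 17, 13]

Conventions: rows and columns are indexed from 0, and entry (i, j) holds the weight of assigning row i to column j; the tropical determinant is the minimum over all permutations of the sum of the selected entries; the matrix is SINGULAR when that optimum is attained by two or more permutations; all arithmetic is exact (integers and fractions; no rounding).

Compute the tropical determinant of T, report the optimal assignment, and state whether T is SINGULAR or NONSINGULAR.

σ = (0, 1, 2): (-4) + 29 + 13 = 38
σ = (0, 2, 1): (-4) + 22 + 17 = 35
σ = (1, 0, 2): (-2) + 30 + 13 = 41
σ = (1, 2, 0): (-2) + 22 + (-2) = 18
σ = (2, 0, 1): 3 + 30 + 17 = 50
σ = (2, 1, 0): 3 + 29 + (-2) = 30
Optimal value attained by: σ = (1, 2, 0).
Answer: det⊕(T) = 18; verdict: NONSINGULAR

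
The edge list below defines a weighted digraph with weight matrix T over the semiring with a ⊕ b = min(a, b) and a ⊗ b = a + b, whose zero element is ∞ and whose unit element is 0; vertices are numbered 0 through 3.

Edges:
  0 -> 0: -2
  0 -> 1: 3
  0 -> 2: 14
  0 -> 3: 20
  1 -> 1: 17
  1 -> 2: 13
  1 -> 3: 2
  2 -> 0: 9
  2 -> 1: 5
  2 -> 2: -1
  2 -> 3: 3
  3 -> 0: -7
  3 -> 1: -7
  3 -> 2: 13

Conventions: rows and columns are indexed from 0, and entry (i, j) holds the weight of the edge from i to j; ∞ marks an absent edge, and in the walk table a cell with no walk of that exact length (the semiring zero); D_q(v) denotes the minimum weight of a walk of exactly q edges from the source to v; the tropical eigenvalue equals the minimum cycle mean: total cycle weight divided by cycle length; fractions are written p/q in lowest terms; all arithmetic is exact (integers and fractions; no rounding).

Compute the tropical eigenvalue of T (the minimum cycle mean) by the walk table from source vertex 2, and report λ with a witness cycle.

q=0: [∞, ∞, 0, ∞]
q=1: [9, 5, -1, 3]
q=2: [-4, -4, -2, 2]
q=3: [-6, -5, -3, -2]
q=4: [-9, -9, -4, -3]
Optimal cycle mean attained by: cycle 1->3->1, total 2 + (-7), length 2.
Answer: λ = -5/2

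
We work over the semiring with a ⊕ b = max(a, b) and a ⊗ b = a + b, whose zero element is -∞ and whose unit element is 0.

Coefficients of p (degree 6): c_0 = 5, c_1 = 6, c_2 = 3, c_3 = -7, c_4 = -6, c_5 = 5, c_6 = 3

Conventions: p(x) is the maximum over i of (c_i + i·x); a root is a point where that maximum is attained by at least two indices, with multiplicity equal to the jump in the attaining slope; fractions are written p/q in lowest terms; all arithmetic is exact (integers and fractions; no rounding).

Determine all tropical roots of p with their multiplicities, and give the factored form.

hull edge (i=0, c=5) to (i=1, c=6): slope 1, span 1
hull edge (i=1, c=6) to (i=5, c=5): slope -1/4, span 4
hull edge (i=5, c=5) to (i=6, c=3): slope -2, span 1
Factored form: p(x) = 3 ⊗ (x ⊕ (-1)) ⊗ (x ⊕ 1/4) ⊗ (x ⊕ 1/4) ⊗ (x ⊕ 1/4) ⊗ (x ⊕ 1/4) ⊗ (x ⊕ 2)
Answer: roots = -1 (mult 1), 1/4 (mult 4), 2 (mult 1)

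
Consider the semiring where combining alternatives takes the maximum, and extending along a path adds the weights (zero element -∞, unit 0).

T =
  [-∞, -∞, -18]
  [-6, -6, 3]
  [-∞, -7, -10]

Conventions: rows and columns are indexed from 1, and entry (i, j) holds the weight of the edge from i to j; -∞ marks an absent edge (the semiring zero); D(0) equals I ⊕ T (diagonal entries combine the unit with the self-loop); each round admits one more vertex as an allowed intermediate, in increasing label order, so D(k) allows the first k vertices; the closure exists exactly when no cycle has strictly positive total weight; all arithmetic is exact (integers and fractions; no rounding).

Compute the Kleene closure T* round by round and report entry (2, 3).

D(0):
  [0, -∞, -18]
  [-6, 0, 3]
  [-∞, -7, 0]
D(1):
  [0, -∞, -18]
  [-6, 0, 3]
  [-∞, -7, 0]
D(2):
  [0, -∞, -18]
  [-6, 0, 3]
  [-13, -7, 0]
D(3):
  [0, -25, -18]
  [-6, 0, 3]
  [-13, -7, 0]
Answer: T*[2][3] = 3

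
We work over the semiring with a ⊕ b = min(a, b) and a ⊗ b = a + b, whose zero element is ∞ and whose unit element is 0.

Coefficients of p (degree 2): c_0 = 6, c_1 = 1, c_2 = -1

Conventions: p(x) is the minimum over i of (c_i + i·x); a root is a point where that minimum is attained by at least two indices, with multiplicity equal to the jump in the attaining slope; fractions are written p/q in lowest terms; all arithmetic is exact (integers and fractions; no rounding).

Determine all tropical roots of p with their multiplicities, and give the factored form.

hull edge (i=0, c=6) to (i=1, c=1): slope -5, span 1
hull edge (i=1, c=1) to (i=2, c=-1): slope -2, span 1
Factored form: p(x) = -1 ⊗ (x ⊕ 2) ⊗ (x ⊕ 5)
Answer: roots = 2 (mult 1), 5 (mult 1)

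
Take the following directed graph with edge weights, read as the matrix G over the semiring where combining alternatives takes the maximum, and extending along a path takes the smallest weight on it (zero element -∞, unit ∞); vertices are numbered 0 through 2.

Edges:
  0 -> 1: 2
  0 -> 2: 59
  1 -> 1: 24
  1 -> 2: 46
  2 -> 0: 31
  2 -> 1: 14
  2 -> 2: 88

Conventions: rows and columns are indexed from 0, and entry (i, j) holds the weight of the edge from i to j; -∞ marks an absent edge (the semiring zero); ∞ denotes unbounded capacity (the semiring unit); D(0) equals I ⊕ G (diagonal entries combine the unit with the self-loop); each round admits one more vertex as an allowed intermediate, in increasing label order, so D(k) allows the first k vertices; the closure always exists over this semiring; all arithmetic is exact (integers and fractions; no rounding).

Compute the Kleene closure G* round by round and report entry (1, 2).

D(0):
  [∞, 2, 59]
  [-∞, ∞, 46]
  [31, 14, ∞]
D(1):
  [∞, 2, 59]
  [-∞, ∞, 46]
  [31, 14, ∞]
D(2):
  [∞, 2, 59]
  [-∞, ∞, 46]
  [31, 14, ∞]
D(3):
  [∞, 14, 59]
  [31, ∞, 46]
  [31, 14, ∞]
Answer: G*[1][2] = 46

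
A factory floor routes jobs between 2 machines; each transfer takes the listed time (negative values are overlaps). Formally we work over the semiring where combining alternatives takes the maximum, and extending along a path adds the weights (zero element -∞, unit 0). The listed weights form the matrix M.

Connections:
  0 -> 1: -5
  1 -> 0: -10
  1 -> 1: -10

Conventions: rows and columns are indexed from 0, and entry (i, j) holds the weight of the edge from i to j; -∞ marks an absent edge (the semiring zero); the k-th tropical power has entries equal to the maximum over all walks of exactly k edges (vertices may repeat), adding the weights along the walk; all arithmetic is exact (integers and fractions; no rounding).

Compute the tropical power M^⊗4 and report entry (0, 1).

M^⊗2:
  [-15, -15]
  [-20, -15]
M^⊗3:
  [-25, -20]
  [-25, -25]
M^⊗4:
  [-30, -30]
  [-35, -30]
Key observation: the optimum is the walk 0->1->0->1->1, with weight (-5) + (-10) + (-5) + (-10) = -30.
Optimal value attained by: walk 0->1->0->1->1.
Answer: (M^⊗4)[0][1] = -30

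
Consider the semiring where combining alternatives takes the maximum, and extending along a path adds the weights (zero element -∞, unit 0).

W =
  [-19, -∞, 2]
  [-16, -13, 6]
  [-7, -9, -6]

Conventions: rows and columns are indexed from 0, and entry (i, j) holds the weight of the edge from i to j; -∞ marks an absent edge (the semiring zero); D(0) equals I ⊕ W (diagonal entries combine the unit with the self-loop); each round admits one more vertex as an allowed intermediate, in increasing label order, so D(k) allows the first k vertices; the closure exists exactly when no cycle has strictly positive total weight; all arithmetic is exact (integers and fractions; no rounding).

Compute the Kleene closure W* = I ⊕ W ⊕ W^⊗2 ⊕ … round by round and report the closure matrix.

D(0):
  [0, -∞, 2]
  [-16, 0, 6]
  [-7, -9, 0]
D(1):
  [0, -∞, 2]
  [-16, 0, 6]
  [-7, -9, 0]
D(2):
  [0, -∞, 2]
  [-16, 0, 6]
  [-7, -9, 0]
D(3):
  [0, -7, 2]
  [-1, 0, 6]
  [-7, -9, 0]
Answer: W* = [[0, -7, 2], [-1, 0, 6], [-7, -9, 0]]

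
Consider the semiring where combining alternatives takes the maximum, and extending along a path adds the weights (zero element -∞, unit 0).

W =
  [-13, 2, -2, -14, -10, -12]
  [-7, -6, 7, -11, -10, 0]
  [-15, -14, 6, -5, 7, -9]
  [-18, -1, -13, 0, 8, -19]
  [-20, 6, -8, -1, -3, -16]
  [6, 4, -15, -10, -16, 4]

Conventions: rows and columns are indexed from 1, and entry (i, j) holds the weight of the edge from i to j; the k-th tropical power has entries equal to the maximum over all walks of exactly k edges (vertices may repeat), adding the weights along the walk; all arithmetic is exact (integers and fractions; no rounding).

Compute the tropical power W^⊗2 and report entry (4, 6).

W^⊗2:
  [-5, -4, 9, -7, 5, 2]
  [6, 4, 13, 2, 14, 4]
  [-3, 13, 12, 6, 13, -3]
  [-8, 14, 6, 7, 8, -1]
  [-1, 3, 13, -1, 7, 6]
  [10, 8, 11, -6, -2, 8]
Key observation: the optimum is the walk 4->2->6, with weight (-1) + 0 = -1.
Optimal value attained by: walk 4->2->6.
Answer: (W^⊗2)[4][6] = -1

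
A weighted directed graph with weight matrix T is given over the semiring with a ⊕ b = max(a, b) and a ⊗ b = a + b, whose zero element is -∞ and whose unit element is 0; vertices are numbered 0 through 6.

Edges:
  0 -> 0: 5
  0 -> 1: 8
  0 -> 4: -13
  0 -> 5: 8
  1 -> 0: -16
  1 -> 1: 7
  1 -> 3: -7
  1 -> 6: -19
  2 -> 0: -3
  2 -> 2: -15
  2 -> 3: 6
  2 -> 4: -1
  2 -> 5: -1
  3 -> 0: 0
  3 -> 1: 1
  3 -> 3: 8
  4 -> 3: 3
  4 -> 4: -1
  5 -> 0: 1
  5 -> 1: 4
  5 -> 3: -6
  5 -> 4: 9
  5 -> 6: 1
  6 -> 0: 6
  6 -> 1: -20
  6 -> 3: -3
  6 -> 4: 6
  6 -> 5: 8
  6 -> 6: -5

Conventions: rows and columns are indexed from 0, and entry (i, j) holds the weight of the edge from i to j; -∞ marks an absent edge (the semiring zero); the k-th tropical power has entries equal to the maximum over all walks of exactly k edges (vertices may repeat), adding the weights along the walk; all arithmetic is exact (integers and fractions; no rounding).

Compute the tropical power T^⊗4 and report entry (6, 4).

T^⊗2:
  [10, 15, -∞, 2, 17, 13, 9]
  [-7, 14, -∞, 1, -13, -8, -12]
  [6, 7, -30, 14, 8, 5, 0]
  [8, 9, -∞, 16, -13, 8, -18]
  [3, 4, -∞, 11, -2, -∞, -∞]
  [7, 11, -∞, 12, 8, 9, -4]
  [11, 14, -∞, 9, 17, 14, 9]
T^⊗3:
  [15, 22, -∞, 20, 22, 18, 14]
  [1, 21, -∞, 9, 1, 1, -5]
  [14, 15, -45, 22, 14, 14, 6]
  [16, 17, -∞, 24, 17, 16, 9]
  [11, 12, -∞, 19, -3, 11, -15]
  [12, 18, -∞, 20, 18, 15, 10]
  [16, 21, -∞, 20, 23, 19, 15]
T^⊗4:
  [20, 29, -∞, 28, 27, 23, 19]
  [9, 28, -∞, 17, 10, 9, 2]
  [22, 23, -60, 30, 23, 22, 15]
  [24, 25, -∞, 32, 25, 24, 17]
  [19, 20, -∞, 27, 20, 19, 12]
  [20, 25, -∞, 28, 24, 20, 16]
  [21, 28, -∞, 28, 28, 24, 20]
Key observation: the optimum is the walk 6->0->0->5->4, with weight 6 + 5 + 8 + 9 = 28.
Optimal value attained by: walk 6->0->0->5->4.
Answer: (T^⊗4)[6][4] = 28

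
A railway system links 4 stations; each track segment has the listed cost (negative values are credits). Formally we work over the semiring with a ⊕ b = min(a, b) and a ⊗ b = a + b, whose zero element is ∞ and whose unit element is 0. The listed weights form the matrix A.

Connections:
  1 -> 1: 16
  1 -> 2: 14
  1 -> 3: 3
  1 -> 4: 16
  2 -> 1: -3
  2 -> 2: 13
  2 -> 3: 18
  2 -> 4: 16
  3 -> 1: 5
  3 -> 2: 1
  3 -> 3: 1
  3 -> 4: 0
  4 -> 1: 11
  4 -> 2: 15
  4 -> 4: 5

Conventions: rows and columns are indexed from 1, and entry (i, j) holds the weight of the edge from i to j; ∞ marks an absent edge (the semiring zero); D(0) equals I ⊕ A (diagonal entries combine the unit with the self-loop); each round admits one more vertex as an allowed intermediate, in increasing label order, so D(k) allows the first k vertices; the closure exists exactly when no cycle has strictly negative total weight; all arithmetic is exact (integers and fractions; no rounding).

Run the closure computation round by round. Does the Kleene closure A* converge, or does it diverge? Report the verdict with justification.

D(0):
  [0, 14, 3, 16]
  [-3, 0, 18, 16]
  [5, 1, 0, 0]
  [11, 15, ∞, 0]
D(1):
  [0, 14, 3, 16]
  [-3, 0, 0, 13]
  [5, 1, 0, 0]
  [11, 15, 14, 0]
D(2):
  [0, 14, 3, 16]
  [-3, 0, 0, 13]
  [-2, 1, 0, 0]
  [11, 15, 14, 0]
D(3):
  [0, 4, 3, 3]
  [-3, 0, 0, 0]
  [-2, 1, 0, 0]
  [11, 15, 14, 0]
D(4):
  [0, 4, 3, 3]
  [-3, 0, 0, 0]
  [-2, 1, 0, 0]
  [11, 15, 14, 0]
Key observation: every diagonal entry stays at the unit through all rounds, so no improving cycle exists.
Answer: CONVERGES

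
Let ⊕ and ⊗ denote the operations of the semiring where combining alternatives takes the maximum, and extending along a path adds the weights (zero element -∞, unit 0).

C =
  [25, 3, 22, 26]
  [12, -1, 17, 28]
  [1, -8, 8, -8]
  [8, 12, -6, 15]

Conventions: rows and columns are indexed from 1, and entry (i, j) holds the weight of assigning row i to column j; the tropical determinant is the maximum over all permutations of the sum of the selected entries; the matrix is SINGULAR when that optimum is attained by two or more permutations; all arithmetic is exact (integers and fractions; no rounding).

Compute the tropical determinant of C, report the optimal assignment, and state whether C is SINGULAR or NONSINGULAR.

σ = (1, 2, 3, 4): 25 + (-1) + 8 + 15 = 47
σ = (1, 2, 4, 3): 25 + (-1) + (-8) + (-6) = 10
σ = (1, 3, 2, 4): 25 + 17 + (-8) + 15 = 49
σ = (1, 3, 4, 2): 25 + 17 + (-8) + 12 = 46
σ = (1, 4, 2, 3): 25 + 28 + (-8) + (-6) = 39
σ = (1, 4, 3, 2): 25 + 28 + 8 + 12 = 73
σ = (2, 1, 3, 4): 3 + 12 + 8 + 15 = 38
σ = (2, 1, 4, 3): 3 + 12 + (-8) + (-6) = 1
σ = (2, 3, 1, 4): 3 + 17 + 1 + 15 = 36
σ = (2, 3, 4, 1): 3 + 17 + (-8) + 8 = 20
σ = (2, 4, 1, 3): 3 + 28 + 1 + (-6) = 26
σ = (2, 4, 3, 1): 3 + 28 + 8 + 8 = 47
σ = (3, 1, 2, 4): 22 + 12 + (-8) + 15 = 41
σ = (3, 1, 4, 2): 22 + 12 + (-8) + 12 = 38
σ = (3, 2, 1, 4): 22 + (-1) + 1 + 15 = 37
σ = (3, 2, 4, 1): 22 + (-1) + (-8) + 8 = 21
σ = (3, 4, 1, 2): 22 + 28 + 1 + 12 = 63
σ = (3, 4, 2, 1): 22 + 28 + (-8) + 8 = 50
σ = (4, 1, 2, 3): 26 + 12 + (-8) + (-6) = 24
σ = (4, 1, 3, 2): 26 + 12 + 8 + 12 = 58
σ = (4, 2, 1, 3): 26 + (-1) + 1 + (-6) = 20
σ = (4, 2, 3, 1): 26 + (-1) + 8 + 8 = 41
σ = (4, 3, 1, 2): 26 + 17 + 1 + 12 = 56
σ = (4, 3, 2, 1): 26 + 17 + (-8) + 8 = 43
Optimal value attained by: σ = (1, 4, 3, 2).
Answer: det⊕(C) = 73; verdict: NONSINGULAR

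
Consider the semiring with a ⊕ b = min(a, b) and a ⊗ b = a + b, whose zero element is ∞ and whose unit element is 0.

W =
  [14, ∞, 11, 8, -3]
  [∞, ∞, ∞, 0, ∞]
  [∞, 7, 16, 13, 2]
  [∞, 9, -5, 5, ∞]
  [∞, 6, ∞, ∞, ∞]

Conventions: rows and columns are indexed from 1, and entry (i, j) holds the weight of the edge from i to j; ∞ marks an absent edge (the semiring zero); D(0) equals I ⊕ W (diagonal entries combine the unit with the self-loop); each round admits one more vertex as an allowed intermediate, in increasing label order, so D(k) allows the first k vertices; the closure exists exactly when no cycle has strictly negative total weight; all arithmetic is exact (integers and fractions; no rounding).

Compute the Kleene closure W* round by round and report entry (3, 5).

D(0):
  [0, ∞, 11, 8, -3]
  [∞, 0, ∞, 0, ∞]
  [∞, 7, 0, 13, 2]
  [∞, 9, -5, 0, ∞]
  [∞, 6, ∞, ∞, 0]
D(1):
  [0, ∞, 11, 8, -3]
  [∞, 0, ∞, 0, ∞]
  [∞, 7, 0, 13, 2]
  [∞, 9, -5, 0, ∞]
  [∞, 6, ∞, ∞, 0]
D(2):
  [0, ∞, 11, 8, -3]
  [∞, 0, ∞, 0, ∞]
  [∞, 7, 0, 7, 2]
  [∞, 9, -5, 0, ∞]
  [∞, 6, ∞, 6, 0]
D(3):
  [0, 18, 11, 8, -3]
  [∞, 0, ∞, 0, ∞]
  [∞, 7, 0, 7, 2]
  [∞, 2, -5, 0, -3]
  [∞, 6, ∞, 6, 0]
D(4):
  [0, 10, 3, 8, -3]
  [∞, 0, -5, 0, -3]
  [∞, 7, 0, 7, 2]
  [∞, 2, -5, 0, -3]
  [∞, 6, 1, 6, 0]
D(5):
  [0, 3, -2, 3, -3]
  [∞, 0, -5, 0, -3]
  [∞, 7, 0, 7, 2]
  [∞, 2, -5, 0, -3]
  [∞, 6, 1, 6, 0]
Answer: W*[3][5] = 2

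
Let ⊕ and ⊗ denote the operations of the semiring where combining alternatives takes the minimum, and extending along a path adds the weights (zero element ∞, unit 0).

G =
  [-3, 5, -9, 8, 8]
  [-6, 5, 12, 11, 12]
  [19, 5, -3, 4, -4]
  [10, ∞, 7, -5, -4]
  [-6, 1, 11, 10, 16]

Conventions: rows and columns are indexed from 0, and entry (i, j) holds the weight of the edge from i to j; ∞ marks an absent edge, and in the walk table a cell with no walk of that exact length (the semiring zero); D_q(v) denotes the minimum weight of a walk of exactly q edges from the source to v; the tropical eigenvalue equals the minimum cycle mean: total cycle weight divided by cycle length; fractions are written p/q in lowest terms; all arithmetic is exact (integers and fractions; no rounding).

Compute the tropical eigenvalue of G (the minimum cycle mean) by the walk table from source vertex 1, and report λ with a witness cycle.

q=0: [∞, 0, ∞, ∞, ∞]
q=1: [-6, 5, 12, 11, 12]
q=2: [-9, -1, -15, 2, 2]
q=3: [-12, -10, -18, -11, -19]
q=4: [-25, -18, -21, -16, -22]
q=5: [-28, -21, -34, -21, -25]
Optimal cycle mean attained by: cycle 0->2->4->0, total (-9) + (-4) + (-6), length 3.
Answer: λ = -19/3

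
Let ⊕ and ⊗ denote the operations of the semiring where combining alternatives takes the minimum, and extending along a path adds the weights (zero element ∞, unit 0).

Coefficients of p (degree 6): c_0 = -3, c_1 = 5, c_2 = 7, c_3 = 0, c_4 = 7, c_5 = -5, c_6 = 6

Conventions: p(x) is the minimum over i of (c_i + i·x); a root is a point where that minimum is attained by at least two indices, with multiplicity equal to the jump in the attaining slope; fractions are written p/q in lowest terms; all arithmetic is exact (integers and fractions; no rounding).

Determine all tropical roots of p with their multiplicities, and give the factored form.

hull edge (i=0, c=-3) to (i=5, c=-5): slope -2/5, span 5
hull edge (i=5, c=-5) to (i=6, c=6): slope 11, span 1
Factored form: p(x) = 6 ⊗ (x ⊕ (-11)) ⊗ (x ⊕ 2/5) ⊗ (x ⊕ 2/5) ⊗ (x ⊕ 2/5) ⊗ (x ⊕ 2/5) ⊗ (x ⊕ 2/5)
Answer: roots = -11 (mult 1), 2/5 (mult 5)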